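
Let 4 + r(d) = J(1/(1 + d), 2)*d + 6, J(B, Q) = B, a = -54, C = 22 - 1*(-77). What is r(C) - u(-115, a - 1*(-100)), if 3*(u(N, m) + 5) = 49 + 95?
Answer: -4001/100 ≈ -40.010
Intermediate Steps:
C = 99 (C = 22 + 77 = 99)
u(N, m) = 43 (u(N, m) = -5 + (49 + 95)/3 = -5 + (1/3)*144 = -5 + 48 = 43)
r(d) = 2 + d/(1 + d) (r(d) = -4 + (d/(1 + d) + 6) = -4 + (6 + d/(1 + d)) = 2 + d/(1 + d))
r(C) - u(-115, a - 1*(-100)) = (2 + 3*99)/(1 + 99) - 1*43 = (2 + 297)/100 - 43 = (1/100)*299 - 43 = 299/100 - 43 = -4001/100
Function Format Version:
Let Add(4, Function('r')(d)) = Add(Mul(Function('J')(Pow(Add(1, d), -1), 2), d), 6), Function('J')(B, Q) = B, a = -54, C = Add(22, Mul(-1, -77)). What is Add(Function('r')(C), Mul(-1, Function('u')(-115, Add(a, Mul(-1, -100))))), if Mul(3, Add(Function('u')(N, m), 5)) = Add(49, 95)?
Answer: Rational(-4001, 100) ≈ -40.010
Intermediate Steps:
C = 99 (C = Add(22, 77) = 99)
Function('u')(N, m) = 43 (Function('u')(N, m) = Add(-5, Mul(Rational(1, 3), Add(49, 95))) = Add(-5, Mul(Rational(1, 3), 144)) = Add(-5, 48) = 43)
Function('r')(d) = Add(2, Mul(d, Pow(Add(1, d), -1))) (Function('r')(d) = Add(-4, Add(Mul(Pow(Add(1, d), -1), d), 6)) = Add(-4, Add(Mul(d, Pow(Add(1, d), -1)), 6)) = Add(-4, Add(6, Mul(d, Pow(Add(1, d), -1)))) = Add(2, Mul(d, Pow(Add(1, d), -1))))
Add(Function('r')(C), Mul(-1, Function('u')(-115, Add(a, Mul(-1, -100))))) = Add(Mul(Pow(Add(1, 99), -1), Add(2, Mul(3, 99))), Mul(-1, 43)) = Add(Mul(Pow(100, -1), Add(2, 297)), -43) = Add(Mul(Rational(1, 100), 299), -43) = Add(Rational(299, 100), -43) = Rational(-4001, 100)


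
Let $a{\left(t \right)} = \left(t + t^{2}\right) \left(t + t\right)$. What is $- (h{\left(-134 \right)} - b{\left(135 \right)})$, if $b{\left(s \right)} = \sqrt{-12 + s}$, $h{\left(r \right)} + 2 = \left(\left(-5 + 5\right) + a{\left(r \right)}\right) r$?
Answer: $-640023662 + \sqrt{123} \approx -6.4002 \cdot 10^{8}$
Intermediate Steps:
$a{\left(t \right)} = 2 t \left(t + t^{2}\right)$ ($a{\left(t \right)} = \left(t + t^{2}\right) 2 t = 2 t \left(t + t^{2}\right)$)
$h{\left(r \right)} = -2 + 2 r^{3} \left(1 + r\right)$ ($h{\left(r \right)} = -2 + \left(\left(-5 + 5\right) + 2 r^{2} \left(1 + r\right)\right) r = -2 + \left(0 + 2 r^{2} \left(1 + r\right)\right) r = -2 + 2 r^{2} \left(1 + r\right) r = -2 + 2 r^{3} \left(1 + r\right)$)
$- (h{\left(-134 \right)} - b{\left(135 \right)}) = - (\left(-2 + 2 \left(-134\right)^{3} \left(1 - 134\right)\right) - \sqrt{-12 + 135}) = - (\left(-2 + 2 \left(-2406104\right) \left(-133\right)\right) - \sqrt{123}) = - (\left(-2 + 640023664\right) - \sqrt{123}) = - (640023662 - \sqrt{123}) = -640023662 + \sqrt{123}$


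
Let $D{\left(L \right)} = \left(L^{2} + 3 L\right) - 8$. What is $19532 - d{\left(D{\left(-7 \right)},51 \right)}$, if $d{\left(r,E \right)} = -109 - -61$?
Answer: $19580$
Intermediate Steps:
$D{\left(L \right)} = -8 + L^{2} + 3 L$
$d{\left(r,E \right)} = -48$ ($d{\left(r,E \right)} = -109 + 61 = -48$)
$19532 - d{\left(D{\left(-7 \right)},51 \right)} = 19532 - -48 = 19532 + 48 = 19580$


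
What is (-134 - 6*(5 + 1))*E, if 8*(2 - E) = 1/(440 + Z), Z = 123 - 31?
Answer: -723435/2128 ≈ -339.96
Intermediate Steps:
Z = 92
E = 8511/4256 (E = 2 - 1/(8*(440 + 92)) = 2 - ⅛/532 = 2 - ⅛*1/532 = 2 - 1/4256 = 8511/4256 ≈ 1.9998)
(-134 - 6*(5 + 1))*E = (-134 - 6*(5 + 1))*(8511/4256) = (-134 - 6*6)*(8511/4256) = (-134 - 36)*(8511/4256) = -170*8511/4256 = -723435/2128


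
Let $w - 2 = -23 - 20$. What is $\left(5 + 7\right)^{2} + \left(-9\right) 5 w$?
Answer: $1989$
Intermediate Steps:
$w = -41$ ($w = 2 - 43 = -41$)
$\left(5 + 7\right)^{2} + \left(-9\right) 5 w = \left(5 + 7\right)^{2} + \left(-9\right) 5 \left(-41\right) = 12^{2} - -1845 = 144 + 1845 = 1989$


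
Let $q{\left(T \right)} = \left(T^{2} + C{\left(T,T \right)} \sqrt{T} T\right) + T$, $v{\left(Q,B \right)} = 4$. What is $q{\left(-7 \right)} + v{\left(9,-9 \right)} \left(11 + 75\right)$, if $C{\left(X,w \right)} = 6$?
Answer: $386 - 42 i \sqrt{7} \approx 386.0 - 111.12 i$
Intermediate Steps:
$q{\left(T \right)} = T + T^{2} + 6 T^{\frac{3}{2}}$ ($q{\left(T \right)} = \left(T^{2} + 6 \sqrt{T} T\right) + T = \left(T^{2} + 6 T^{\frac{3}{2}}\right) + T = T + T^{2} + 6 T^{\frac{3}{2}}$)
$q{\left(-7 \right)} + v{\left(9,-9 \right)} \left(11 + 75\right) = \left(-7 + \left(-7\right)^{2} + 6 \left(-7\right)^{\frac{3}{2}}\right) + 4 \left(11 + 75\right) = \left(-7 + 49 + 6 \left(- 7 i \sqrt{7}\right)\right) + 4 \cdot 86 = \left(-7 + 49 - 42 i \sqrt{7}\right) + 344 = \left(42 - 42 i \sqrt{7}\right) + 344 = 386 - 42 i \sqrt{7}$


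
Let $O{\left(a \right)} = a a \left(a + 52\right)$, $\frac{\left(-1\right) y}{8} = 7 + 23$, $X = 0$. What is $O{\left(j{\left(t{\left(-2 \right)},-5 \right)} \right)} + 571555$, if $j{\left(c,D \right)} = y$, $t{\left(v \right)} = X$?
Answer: $-10257245$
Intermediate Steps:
$t{\left(v \right)} = 0$
$y = -240$ ($y = - 8 \left(7 + 23\right) = \left(-8\right) 30 = -240$)
$j{\left(c,D \right)} = -240$
$O{\left(a \right)} = a^{2} \left(52 + a\right)$ ($O{\left(a \right)} = a a \left(52 + a\right) = a^{2} \left(52 + a\right)$)
$O{\left(j{\left(t{\left(-2 \right)},-5 \right)} \right)} + 571555 = \left(-240\right)^{2} \left(52 - 240\right) + 571555 = 57600 \left(-188\right) + 571555 = -10828800 + 571555 = -10257245$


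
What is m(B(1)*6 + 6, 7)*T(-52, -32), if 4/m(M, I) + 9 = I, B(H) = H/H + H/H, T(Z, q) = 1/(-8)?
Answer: ¼ ≈ 0.25000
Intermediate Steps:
T(Z, q) = -⅛
B(H) = 2 (B(H) = 1 + 1 = 2)
m(M, I) = 4/(-9 + I)
m(B(1)*6 + 6, 7)*T(-52, -32) = (4/(-9 + 7))*(-⅛) = (4/(-2))*(-⅛) = (4*(-½))*(-⅛) = -2*(-⅛) = ¼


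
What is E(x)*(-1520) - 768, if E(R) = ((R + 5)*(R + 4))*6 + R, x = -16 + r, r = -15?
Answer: -6355888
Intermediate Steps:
x = -31 (x = -16 - 15 = -31)
E(R) = R + 6*(4 + R)*(5 + R) (E(R) = ((5 + R)*(4 + R))*6 + R = ((4 + R)*(5 + R))*6 + R = 6*(4 + R)*(5 + R) + R = R + 6*(4 + R)*(5 + R))
E(x)*(-1520) - 768 = (120 + 6*(-31)**2 + 55*(-31))*(-1520) - 768 = (120 + 6*961 - 1705)*(-1520) - 768 = (120 + 5766 - 1705)*(-1520) - 768 = 4181*(-1520) - 768 = -6355120 - 768 = -6355888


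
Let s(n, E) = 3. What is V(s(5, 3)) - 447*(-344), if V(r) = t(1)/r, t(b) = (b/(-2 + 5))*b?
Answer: 1383913/9 ≈ 1.5377e+5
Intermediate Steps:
t(b) = b²/3 (t(b) = (b/3)*b = b²/3)
V(r) = 1/(3*r) (V(r) = ((⅓)*1²)/r = ((⅓)*1)/r = 1/(3*r))
V(s(5, 3)) - 447*(-344) = (⅓)/3 - 447*(-344) = (⅓)*(⅓) + 153768 = ⅑ + 153768 = 1383913/9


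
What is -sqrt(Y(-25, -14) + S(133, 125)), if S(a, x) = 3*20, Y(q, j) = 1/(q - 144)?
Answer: -sqrt(10139)/13 ≈ -7.7456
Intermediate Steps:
Y(q, j) = 1/(-144 + q)
S(a, x) = 60
-sqrt(Y(-25, -14) + S(133, 125)) = -sqrt(1/(-144 - 25) + 60) = -sqrt(1/(-169) + 60) = -sqrt(-1/169 + 60) = -sqrt(10139/169) = -sqrt(10139)/13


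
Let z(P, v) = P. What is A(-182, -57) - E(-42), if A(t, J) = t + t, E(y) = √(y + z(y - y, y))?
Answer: -364 - I*√42 ≈ -364.0 - 6.4807*I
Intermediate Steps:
E(y) = √y (E(y) = √(y + (y - y)) = √(y + 0) = √y)
A(t, J) = 2*t
A(-182, -57) - E(-42) = 2*(-182) - √(-42) = -364 - I*√42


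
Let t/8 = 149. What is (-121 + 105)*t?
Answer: -19072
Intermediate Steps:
t = 1192 (t = 8*149 = 1192)
(-121 + 105)*t = (-121 + 105)*1192 = -16*1192 = -19072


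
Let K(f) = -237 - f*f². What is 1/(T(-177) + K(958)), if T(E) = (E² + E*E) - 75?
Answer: -1/879155566 ≈ -1.1375e-9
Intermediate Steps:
T(E) = -75 + 2*E² (T(E) = (E² + E²) - 75 = 2*E² - 75 = -75 + 2*E²)
K(f) = -237 - f³
1/(T(-177) + K(958)) = 1/((-75 + 2*(-177)²) + (-237 - 1*958³)) = 1/((-75 + 2*31329) + (-237 - 1*879217912)) = 1/((-75 + 62658) + (-237 - 879217912)) = 1/(62583 - 879218149) = 1/(-879155566) = -1/879155566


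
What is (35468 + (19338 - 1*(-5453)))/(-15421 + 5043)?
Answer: -60259/10378 ≈ -5.8064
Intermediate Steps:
(35468 + (19338 - 1*(-5453)))/(-15421 + 5043) = (35468 + (19338 + 5453))/(-10378) = (35468 + 24791)*(-1/10378) = 60259*(-1/10378) = -60259/10378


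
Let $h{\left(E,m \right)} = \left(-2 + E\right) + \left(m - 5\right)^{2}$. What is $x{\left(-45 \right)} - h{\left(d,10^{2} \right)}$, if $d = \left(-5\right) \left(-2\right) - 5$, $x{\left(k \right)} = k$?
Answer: $-9073$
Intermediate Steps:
$d = 5$ ($d = 10 - 5 = 5$)
$h{\left(E,m \right)} = -2 + E + \left(-5 + m\right)^{2}$ ($h{\left(E,m \right)} = \left(-2 + E\right) + \left(-5 + m\right)^{2} = -2 + E + \left(-5 + m\right)^{2}$)
$x{\left(-45 \right)} - h{\left(d,10^{2} \right)} = -45 - \left(-2 + 5 + \left(-5 + 10^{2}\right)^{2}\right) = -45 - \left(-2 + 5 + \left(-5 + 100\right)^{2}\right) = -45 - \left(-2 + 5 + 95^{2}\right) = -45 - \left(-2 + 5 + 9025\right) = -45 - 9028 = -9073$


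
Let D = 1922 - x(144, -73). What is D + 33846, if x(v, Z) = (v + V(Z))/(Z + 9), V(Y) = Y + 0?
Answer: 2289223/64 ≈ 35769.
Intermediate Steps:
V(Y) = Y
x(v, Z) = (Z + v)/(9 + Z) (x(v, Z) = (v + Z)/(Z + 9) = (Z + v)/(9 + Z))
D = 123079/64 (D = 1922 - (-73 + 144)/(9 - 73) = 1922 - 71/(-64) = 1922 - (-1)*71/64 = 1922 - 1*(-71/64) = 1922 + 71/64 = 123079/64 ≈ 1923.1)
D + 33846 = 123079/64 + 33846 = 2289223/64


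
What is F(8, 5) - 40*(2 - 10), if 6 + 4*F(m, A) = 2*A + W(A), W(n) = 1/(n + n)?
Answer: 12841/40 ≈ 321.02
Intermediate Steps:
W(n) = 1/(2*n)
F(m, A) = -3/2 + A/2 + 1/(8*A) (F(m, A) = -3/2 + (2*A + 1/(2*A))/4 = -3/2 + (1/(2*A) + 2*A)/4 = -3/2 + (A/2 + 1/(8*A)) = -3/2 + A/2 + 1/(8*A))
F(8, 5) - 40*(2 - 10) = (⅛)*(1 + 4*5*(-3 + 5))/5 - 40*(2 - 10) = (⅛)*(⅕)*(1 + 4*5*2) - 40*(-8) = (⅛)*(⅕)*(1 + 40) + 320 = (⅛)*(⅕)*41 + 320 = 41/40 + 320 = 12841/40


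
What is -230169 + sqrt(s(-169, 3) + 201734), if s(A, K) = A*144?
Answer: -230169 + sqrt(177398) ≈ -2.2975e+5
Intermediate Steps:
s(A, K) = 144*A
-230169 + sqrt(s(-169, 3) + 201734) = -230169 + sqrt(144*(-169) + 201734) = -230169 + sqrt(-24336 + 201734) = -230169 + sqrt(177398)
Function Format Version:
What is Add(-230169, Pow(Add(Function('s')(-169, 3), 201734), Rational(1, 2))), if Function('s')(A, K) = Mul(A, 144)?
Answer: Add(-230169, Pow(177398, Rational(1, 2))) ≈ -2.2975e+5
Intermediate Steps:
Function('s')(A, K) = Mul(144, A)
Add(-230169, Pow(Add(Function('s')(-169, 3), 201734), Rational(1, 2))) = Add(-230169, Pow(Add(Mul(144, -169), 201734), Rational(1, 2))) = Add(-230169, Pow(Add(-24336, 201734), Rational(1, 2))) = Add(-230169, Pow(177398, Rational(1, 2)))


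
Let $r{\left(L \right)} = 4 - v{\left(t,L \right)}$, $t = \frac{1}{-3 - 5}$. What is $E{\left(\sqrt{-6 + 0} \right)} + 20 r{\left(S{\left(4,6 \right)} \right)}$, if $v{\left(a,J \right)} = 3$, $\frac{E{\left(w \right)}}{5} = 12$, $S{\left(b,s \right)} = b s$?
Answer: $80$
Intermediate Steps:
$E{\left(w \right)} = 60$ ($E{\left(w \right)} = 5 \cdot 12 = 60$)
$t = - \frac{1}{8}$ ($t = \frac{1}{-8} = - \frac{1}{8} \approx -0.125$)
$r{\left(L \right)} = 1$ ($r{\left(L \right)} = 4 - 3 = 1$)
$E{\left(\sqrt{-6 + 0} \right)} + 20 r{\left(S{\left(4,6 \right)} \right)} = 60 + 20 \cdot 1 = 60 + 20 = 80$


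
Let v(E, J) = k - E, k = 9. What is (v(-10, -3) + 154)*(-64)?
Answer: -11072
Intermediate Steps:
v(E, J) = 9 - E
(v(-10, -3) + 154)*(-64) = ((9 - 1*(-10)) + 154)*(-64) = ((9 + 10) + 154)*(-64) = (19 + 154)*(-64) = 173*(-64) = -11072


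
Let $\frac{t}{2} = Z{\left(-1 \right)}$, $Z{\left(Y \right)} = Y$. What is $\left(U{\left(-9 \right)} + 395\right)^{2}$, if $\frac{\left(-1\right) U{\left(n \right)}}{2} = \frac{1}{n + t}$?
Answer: $\frac{18896409}{121} \approx 1.5617 \cdot 10^{5}$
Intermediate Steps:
$t = -2$ ($t = 2 \left(-1\right) = -2$)
$U{\left(n \right)} = - \frac{2}{-2 + n}$ ($U{\left(n \right)} = - \frac{2}{n - 2} = - \frac{2}{-2 + n}$)
$\left(U{\left(-9 \right)} + 395\right)^{2} = \left(- \frac{2}{-2 - 9} + 395\right)^{2} = \left(- \frac{2}{-11} + 395\right)^{2} = \left(\left(-2\right) \left(- \frac{1}{11}\right) + 395\right)^{2} = \left(\frac{2}{11} + 395\right)^{2} = \left(\frac{4347}{11}\right)^{2} = \frac{18896409}{121}$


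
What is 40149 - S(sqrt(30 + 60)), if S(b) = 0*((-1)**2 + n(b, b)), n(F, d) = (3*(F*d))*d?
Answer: 40149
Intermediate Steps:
n(F, d) = 3*F*d**2 (n(F, d) = (3*F*d)*d = 3*F*d**2)
S(b) = 0 (S(b) = 0*((-1)**2 + 3*b*b**2) = 0*(1 + 3*b**3) = 0)
40149 - S(sqrt(30 + 60)) = 40149 - 1*0 = 40149 + 0 = 40149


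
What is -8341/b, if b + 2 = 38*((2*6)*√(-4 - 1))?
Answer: 8341/519842 + 950874*I*√5/259921 ≈ 0.016045 + 8.1803*I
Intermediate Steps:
b = -2 + 456*I*√5 (b = -2 + 38*((2*6)*√(-4 - 1)) = -2 + 38*(12*√(-5)) = -2 + 38*(12*(I*√5)) = -2 + 38*(12*I*√5) = -2 + 456*I*√5 ≈ -2.0 + 1019.6*I)
-8341/b = -8341/(-2 + 456*I*√5)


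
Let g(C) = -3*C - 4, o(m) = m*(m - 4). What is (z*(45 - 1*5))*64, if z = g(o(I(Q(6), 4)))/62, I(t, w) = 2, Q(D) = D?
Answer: 10240/31 ≈ 330.32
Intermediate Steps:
o(m) = m*(-4 + m)
g(C) = -4 - 3*C
z = 4/31 (z = (-4 - 6*(-4 + 2))/62 = (-4 - 6*(-2))*(1/62) = (-4 - 3*(-4))*(1/62) = (-4 + 12)*(1/62) = 8*(1/62) = 4/31 ≈ 0.12903)
(z*(45 - 1*5))*64 = (4*(45 - 1*5)/31)*64 = (4*(45 - 5)/31)*64 = ((4/31)*40)*64 = (160/31)*64 = 10240/31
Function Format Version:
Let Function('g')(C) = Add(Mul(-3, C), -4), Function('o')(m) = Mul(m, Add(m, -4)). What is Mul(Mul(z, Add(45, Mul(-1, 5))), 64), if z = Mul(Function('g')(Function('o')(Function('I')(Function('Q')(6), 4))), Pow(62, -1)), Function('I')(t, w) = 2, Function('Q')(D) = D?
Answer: Rational(10240, 31) ≈ 330.32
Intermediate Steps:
Function('o')(m) = Mul(m, Add(-4, m))
Function('g')(C) = Add(-4, Mul(-3, C))
z = Rational(4, 31) (z = Mul(Add(-4, Mul(-3, Mul(2, Add(-4, 2)))), Pow(62, -1)) = Mul(Add(-4, Mul(-3, Mul(2, -2))), Rational(1, 62)) = Mul(Add(-4, Mul(-3, -4)), Rational(1, 62)) = Mul(Add(-4, 12), Rational(1, 62)) = Mul(8, Rational(1, 62)) = Rational(4, 31) ≈ 0.12903)
Mul(Mul(z, Add(45, Mul(-1, 5))), 64) = Mul(Mul(Rational(4, 31), Add(45, Mul(-1, 5))), 64) = Mul(Mul(Rational(4, 31), Add(45, -5)), 64) = Mul(Mul(Rational(4, 31), 40), 64) = Mul(Rational(160, 31), 64) = Rational(10240, 31)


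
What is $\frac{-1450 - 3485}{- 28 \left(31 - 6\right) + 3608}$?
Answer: $- \frac{4935}{2908} \approx -1.697$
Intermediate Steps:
$\frac{-1450 - 3485}{- 28 \left(31 - 6\right) + 3608} = - \frac{4935}{\left(-28\right) 25 + 3608} = - \frac{4935}{-700 + 3608} = - \frac{4935}{2908}$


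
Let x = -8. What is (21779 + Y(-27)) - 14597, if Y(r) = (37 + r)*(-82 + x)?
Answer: 6282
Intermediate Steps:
Y(r) = -3330 - 90*r (Y(r) = (37 + r)*(-82 - 8) = (37 + r)*(-90) = -3330 - 90*r)
(21779 + Y(-27)) - 14597 = (21779 + (-3330 - 90*(-27))) - 14597 = (21779 + (-3330 + 2430)) - 14597 = (21779 - 900) - 14597 = 20879 - 14597 = 6282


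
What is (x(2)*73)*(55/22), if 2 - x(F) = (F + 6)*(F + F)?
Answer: -5475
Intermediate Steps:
x(F) = 2 - 2*F*(6 + F) (x(F) = 2 - (F + 6)*(F + F) = 2 - (6 + F)*2*F = 2 - 2*F*(6 + F))
(x(2)*73)*(55/22) = ((2 - 12*2 - 2*2**2)*73)*(55/22) = ((2 - 24 - 2*4)*73)*(55*(1/22)) = ((2 - 24 - 8)*73)*(5/2) = -30*73*(5/2) = -2190*5/2 = -5475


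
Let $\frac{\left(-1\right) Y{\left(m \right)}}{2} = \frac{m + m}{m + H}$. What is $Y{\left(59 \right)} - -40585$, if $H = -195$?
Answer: $\frac{1379949}{34} \approx 40587.0$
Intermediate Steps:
$Y{\left(m \right)} = - \frac{4 m}{-195 + m}$ ($Y{\left(m \right)} = - 2 \frac{m + m}{m - 195} = - 2 \frac{2 m}{-195 + m} = - \frac{4 m}{-195 + m}$)
$Y{\left(59 \right)} - -40585 = \left(-4\right) 59 \frac{1}{-195 + 59} - -40585 = \left(-4\right) 59 \frac{1}{-136} + 40585 = \left(-4\right) 59 \left(- \frac{1}{136}\right) + 40585 = \frac{59}{34} + 40585 = \frac{1379949}{34}$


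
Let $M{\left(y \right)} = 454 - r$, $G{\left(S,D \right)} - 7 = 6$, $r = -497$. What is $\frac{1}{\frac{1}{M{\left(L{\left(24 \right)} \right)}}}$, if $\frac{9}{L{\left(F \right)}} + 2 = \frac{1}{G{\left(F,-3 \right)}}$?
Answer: $951$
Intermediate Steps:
$G{\left(S,D \right)} = 13$ ($G{\left(S,D \right)} = 7 + 6 = 13$)
$L{\left(F \right)} = - \frac{117}{25}$ ($L{\left(F \right)} = \frac{9}{-2 + \frac{1}{13}} = \frac{9}{- \frac{25}{13}} = 9 \left(- \frac{13}{25}\right) = - \frac{117}{25}$)
$M{\left(y \right)} = 951$ ($M{\left(y \right)} = 454 - -497 = 454 + 497 = 951$)
$\frac{1}{\frac{1}{M{\left(L{\left(24 \right)} \right)}}} = \frac{1}{\frac{1}{951}} = 951$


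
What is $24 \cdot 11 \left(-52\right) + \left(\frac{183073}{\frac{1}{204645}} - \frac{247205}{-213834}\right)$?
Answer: $\frac{8011282333225943}{213834} \approx 3.7465 \cdot 10^{10}$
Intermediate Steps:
$24 \cdot 11 \left(-52\right) + \left(\frac{183073}{\frac{1}{204645}} - \frac{247205}{-213834}\right) = 264 \left(-52\right) - \left(- \frac{247205}{213834} - 183073 \frac{1}{\frac{1}{204645}}\right) = -13728 + \left(183073 \cdot 204645 + \frac{247205}{213834}\right) = -13728 + \left(37464974085 + \frac{247205}{213834}\right) = -13728 + \frac{8011285268739095}{213834} = \frac{8011282333225943}{213834}$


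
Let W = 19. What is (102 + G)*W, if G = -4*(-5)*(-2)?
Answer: 1178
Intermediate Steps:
G = -40 (G = 20*(-2) = -40)
(102 + G)*W = (102 - 40)*19 = 62*19 = 1178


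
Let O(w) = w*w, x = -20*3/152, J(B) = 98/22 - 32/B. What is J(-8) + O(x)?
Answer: 136767/15884 ≈ 8.6104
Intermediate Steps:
J(B) = 49/11 - 32/B (J(B) = 98*(1/22) - 32/B = 49/11 - 32/B)
x = -15/38 (x = -60*1/152 = -15/38 ≈ -0.39474)
O(w) = w**2
J(-8) + O(x) = (49/11 - 32/(-8)) + (-15/38)**2 = (49/11 - 32*(-1/8)) + 225/1444 = (49/11 + 4) + 225/1444 = 93/11 + 225/1444 = 136767/15884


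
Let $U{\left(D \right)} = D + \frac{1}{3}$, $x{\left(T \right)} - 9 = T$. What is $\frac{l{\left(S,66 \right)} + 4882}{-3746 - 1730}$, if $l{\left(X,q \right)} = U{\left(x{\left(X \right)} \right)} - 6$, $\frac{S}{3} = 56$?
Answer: $- \frac{3790}{4107} \approx -0.92281$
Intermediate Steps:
$S = 168$ ($S = 3 \cdot 56 = 168$)
$x{\left(T \right)} = 9 + T$
$U{\left(D \right)} = \frac{1}{3} + D$ ($U{\left(D \right)} = D + \frac{1}{3} = \frac{1}{3} + D$)
$l{\left(X,q \right)} = \frac{10}{3} + X$ ($l{\left(X,q \right)} = \left(\frac{1}{3} + \left(9 + X\right)\right) - 6 = \left(\frac{28}{3} + X\right) - 6 = \frac{10}{3} + X$)
$\frac{l{\left(S,66 \right)} + 4882}{-3746 - 1730} = \frac{\left(\frac{10}{3} + 168\right) + 4882}{-3746 - 1730} = \frac{\frac{514}{3} + 4882}{-5476} = \frac{15160}{3} \left(- \frac{1}{5476}\right) = - \frac{3790}{4107}$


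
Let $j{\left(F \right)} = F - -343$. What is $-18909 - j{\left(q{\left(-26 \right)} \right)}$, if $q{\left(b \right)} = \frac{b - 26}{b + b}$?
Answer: $-19253$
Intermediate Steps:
$q{\left(b \right)} = \frac{-26 + b}{2 b}$
$j{\left(F \right)} = 343 + F$ ($j{\left(F \right)} = F + 343 = 343 + F$)
$-18909 - j{\left(q{\left(-26 \right)} \right)} = -18909 - \left(343 + \frac{-26 - 26}{2 \left(-26\right)}\right) = -18909 - \left(343 + \frac{1}{2} \left(- \frac{1}{26}\right) \left(-52\right)\right) = -18909 - \left(343 + 1\right) = -18909 - 344 = -19253$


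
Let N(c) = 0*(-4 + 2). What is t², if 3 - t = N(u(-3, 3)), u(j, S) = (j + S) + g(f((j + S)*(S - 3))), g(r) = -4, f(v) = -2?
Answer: 9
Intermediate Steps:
u(j, S) = -4 + S + j (u(j, S) = (j + S) - 4 = (S + j) - 4 = -4 + S + j)
N(c) = 0 (N(c) = 0*(-2) = 0)
t = 3 (t = 3 - 1*0 = 3 + 0 = 3)
t² = 3² = 9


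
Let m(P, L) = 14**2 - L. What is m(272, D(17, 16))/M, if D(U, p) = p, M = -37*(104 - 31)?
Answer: -180/2701 ≈ -0.066642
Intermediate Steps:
M = -2701 (M = -37*73 = -2701)
m(P, L) = 196 - L
m(272, D(17, 16))/M = (196 - 1*16)/(-2701) = (196 - 16)*(-1/2701) = 180*(-1/2701) = -180/2701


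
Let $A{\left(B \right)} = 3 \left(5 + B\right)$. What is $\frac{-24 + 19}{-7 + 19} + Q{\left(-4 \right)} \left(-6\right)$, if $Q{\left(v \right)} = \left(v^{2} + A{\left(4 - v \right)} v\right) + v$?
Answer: $\frac{10363}{12} \approx 863.58$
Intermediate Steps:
$A{\left(B \right)} = 15 + 3 B$
$Q{\left(v \right)} = v + v^{2} + v \left(27 - 3 v\right)$ ($Q{\left(v \right)} = \left(v^{2} + \left(15 + 3 \left(4 - v\right)\right) v\right) + v = \left(v^{2} + \left(15 - \left(-12 + 3 v\right)\right) v\right) + v = \left(v^{2} + \left(27 - 3 v\right) v\right) + v = \left(v^{2} + v \left(27 - 3 v\right)\right) + v = v + v^{2} + v \left(27 - 3 v\right)$)
$\frac{-24 + 19}{-7 + 19} + Q{\left(-4 \right)} \left(-6\right) = \frac{-24 + 19}{-7 + 19} + 2 \left(-4\right) \left(14 - -4\right) \left(-6\right) = - \frac{5}{12} + 2 \left(-4\right) \left(14 + 4\right) \left(-6\right) = \left(-5\right) \frac{1}{12} + 2 \left(-4\right) 18 \left(-6\right) = - \frac{5}{12} - -864 = - \frac{5}{12} + 864 = \frac{10363}{12}$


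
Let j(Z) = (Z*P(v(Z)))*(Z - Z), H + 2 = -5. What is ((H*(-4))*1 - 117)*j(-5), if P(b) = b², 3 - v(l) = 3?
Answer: 0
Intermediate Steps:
v(l) = 0 (v(l) = 3 - 1*3 = 3 - 3 = 0)
H = -7 (H = -2 - 5 = -7)
j(Z) = 0 (j(Z) = (Z*0²)*(Z - Z) = (Z*0)*0 = 0*0 = 0)
((H*(-4))*1 - 117)*j(-5) = (-7*(-4)*1 - 117)*0 = (28*1 - 117)*0 = (28 - 117)*0 = -89*0 = 0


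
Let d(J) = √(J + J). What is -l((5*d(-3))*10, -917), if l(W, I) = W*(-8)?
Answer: 400*I*√6 ≈ 979.8*I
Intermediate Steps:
d(J) = √2*√J (d(J) = √(2*J) = √2*√J)
l(W, I) = -8*W
-l((5*d(-3))*10, -917) = -(-8)*(5*(√2*√(-3)))*10 = -(-8)*(5*(√2*(I*√3)))*10 = -(-8)*(5*(I*√6))*10 = -(-8)*(5*I*√6)*10 = -(-8)*50*I*√6 = -(-400)*I*√6 = 400*I*√6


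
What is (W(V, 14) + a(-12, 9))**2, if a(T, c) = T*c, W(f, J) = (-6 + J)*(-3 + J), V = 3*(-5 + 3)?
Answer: 400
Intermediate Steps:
V = -6 (V = 3*(-2) = -6)
(W(V, 14) + a(-12, 9))**2 = ((18 + 14**2 - 9*14) - 12*9)**2 = ((18 + 196 - 126) - 108)**2 = (88 - 108)**2 = (-20)**2 = 400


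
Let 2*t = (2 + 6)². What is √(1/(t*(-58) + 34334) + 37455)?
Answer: √39508301260698/32478 ≈ 193.53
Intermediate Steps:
t = 32 (t = (2 + 6)²/2 = (½)*8² = (½)*64 = 32)
√(1/(t*(-58) + 34334) + 37455) = √(1/(32*(-58) + 34334) + 37455) = √(1/(-1856 + 34334) + 37455) = √(1/32478 + 37455) = √(1216463491/32478) = √39508301260698/32478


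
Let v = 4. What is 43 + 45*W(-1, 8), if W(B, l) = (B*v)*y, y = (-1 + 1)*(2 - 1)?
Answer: 43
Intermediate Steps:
y = 0 (y = 0*1 = 0)
W(B, l) = 0 (W(B, l) = (B*4)*0 = (4*B)*0 = 0)
43 + 45*W(-1, 8) = 43 + 45*0 = 43 + 0 = 43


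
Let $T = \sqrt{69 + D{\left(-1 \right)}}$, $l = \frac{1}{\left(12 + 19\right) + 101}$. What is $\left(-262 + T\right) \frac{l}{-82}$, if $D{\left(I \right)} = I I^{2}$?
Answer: $\frac{131}{5412} - \frac{\sqrt{17}}{5412} \approx 0.023444$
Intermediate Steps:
$D{\left(I \right)} = I^{3}$
$l = \frac{1}{132}$ ($l = \frac{1}{31 + 101} = \frac{1}{132} \approx 0.0075758$)
$T = 2 \sqrt{17}$ ($T = \sqrt{69 + \left(-1\right)^{3}} = \sqrt{69 - 1} = \sqrt{68} = 2 \sqrt{17} \approx 8.2462$)
$\left(-262 + T\right) \frac{l}{-82} = \left(-262 + 2 \sqrt{17}\right) \frac{1}{132 \left(-82\right)} = \left(-262 + 2 \sqrt{17}\right) \frac{1}{132} \left(- \frac{1}{82}\right) = \left(-262 + 2 \sqrt{17}\right) \left(- \frac{1}{10824}\right) = \frac{131}{5412} - \frac{\sqrt{17}}{5412}$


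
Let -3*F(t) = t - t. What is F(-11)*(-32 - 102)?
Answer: 0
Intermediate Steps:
F(t) = 0 (F(t) = -(t - t)/3 = -⅓*0 = 0)
F(-11)*(-32 - 102) = 0*(-32 - 102) = 0*(-134) = 0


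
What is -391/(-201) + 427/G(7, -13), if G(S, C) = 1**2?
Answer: 86218/201 ≈ 428.95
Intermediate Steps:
G(S, C) = 1
-391/(-201) + 427/G(7, -13) = -391/(-201) + 427/1 = -391*(-1/201) + 427*1 = 391/201 + 427 = 86218/201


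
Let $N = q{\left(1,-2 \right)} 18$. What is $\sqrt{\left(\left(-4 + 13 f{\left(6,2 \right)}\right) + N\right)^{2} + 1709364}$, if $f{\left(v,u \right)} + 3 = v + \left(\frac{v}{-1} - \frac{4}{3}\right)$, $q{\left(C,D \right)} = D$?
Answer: $\frac{\sqrt{15467797}}{3} \approx 1311.0$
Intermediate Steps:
$f{\left(v,u \right)} = - \frac{13}{3}$ ($f{\left(v,u \right)} = -3 + \left(v + \left(\frac{v}{-1} - \frac{4}{3}\right)\right) = -3 + \left(v + \left(v \left(-1\right) - \frac{4}{3}\right)\right) = -3 + \left(v - \left(\frac{4}{3} + v\right)\right) = -3 - \frac{4}{3} = - \frac{13}{3}$)
$N = -36$ ($N = \left(-2\right) 18 = -36$)
$\sqrt{\left(\left(-4 + 13 f{\left(6,2 \right)}\right) + N\right)^{2} + 1709364} = \sqrt{\left(\left(-4 + 13 \left(- \frac{13}{3}\right)\right) - 36\right)^{2} + 1709364} = \sqrt{\left(\left(-4 - \frac{169}{3}\right) - 36\right)^{2} + 1709364} = \sqrt{\left(- \frac{181}{3} - 36\right)^{2} + 1709364} = \sqrt{\left(- \frac{289}{3}\right)^{2} + 1709364} = \sqrt{\frac{83521}{9} + 1709364} = \sqrt{\frac{15467797}{9}} = \frac{\sqrt{15467797}}{3}$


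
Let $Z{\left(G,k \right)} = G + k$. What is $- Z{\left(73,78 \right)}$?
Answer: $-151$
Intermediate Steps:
$- Z{\left(73,78 \right)} = - (73 + 78) = \left(-1\right) 151 = -151$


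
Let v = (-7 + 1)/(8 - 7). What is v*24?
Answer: -144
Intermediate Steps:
v = -6 (v = -6/1 = -6*1 = -6)
v*24 = -6*24 = -144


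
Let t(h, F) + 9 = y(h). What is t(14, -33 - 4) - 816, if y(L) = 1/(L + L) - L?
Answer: -23491/28 ≈ -838.96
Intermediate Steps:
y(L) = 1/(2*L) - L
t(h, F) = -9 + 1/(2*h) - h (t(h, F) = -9 + (1/(2*h) - h) = -9 + 1/(2*h) - h)
t(14, -33 - 4) - 816 = (-9 + (1/2)/14 - 1*14) - 816 = (-9 + (1/2)*(1/14) - 14) - 816 = (-9 + 1/28 - 14) - 816 = -643/28 - 816 = -23491/28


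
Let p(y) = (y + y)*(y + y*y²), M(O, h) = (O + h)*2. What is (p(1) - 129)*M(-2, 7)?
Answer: -1250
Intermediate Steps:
M(O, h) = 2*O + 2*h
p(y) = 2*y*(y + y³) (p(y) = (2*y)*(y + y³) = 2*y*(y + y³))
(p(1) - 129)*M(-2, 7) = (2*1²*(1 + 1²) - 129)*(2*(-2) + 2*7) = (2*1*(1 + 1) - 129)*(-4 + 14) = (2*1*2 - 129)*10 = (4 - 129)*10 = -125*10 = -1250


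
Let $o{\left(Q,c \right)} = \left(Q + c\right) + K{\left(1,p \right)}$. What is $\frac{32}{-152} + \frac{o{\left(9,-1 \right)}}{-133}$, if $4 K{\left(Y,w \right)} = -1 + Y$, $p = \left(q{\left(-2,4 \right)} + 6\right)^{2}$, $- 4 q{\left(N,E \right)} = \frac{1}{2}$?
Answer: $- \frac{36}{133} \approx -0.27068$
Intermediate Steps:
$q{\left(N,E \right)} = - \frac{1}{8}$ ($q{\left(N,E \right)} = - \frac{1}{4 \cdot 2} = \left(- \frac{1}{4}\right) \frac{1}{2} = - \frac{1}{8}$)
$p = \frac{2209}{64}$ ($p = \left(- \frac{1}{8} + 6\right)^{2} = \left(\frac{47}{8}\right)^{2} = \frac{2209}{64} \approx 34.516$)
$K{\left(Y,w \right)} = - \frac{1}{4} + \frac{Y}{4}$ ($K{\left(Y,w \right)} = \frac{-1 + Y}{4} = - \frac{1}{4} + \frac{Y}{4}$)
$o{\left(Q,c \right)} = Q + c$ ($o{\left(Q,c \right)} = \left(Q + c\right) + \left(- \frac{1}{4} + \frac{1}{4} \cdot 1\right) = \left(Q + c\right) + \left(- \frac{1}{4} + \frac{1}{4}\right) = \left(Q + c\right) + 0 = Q + c$)
$\frac{32}{-152} + \frac{o{\left(9,-1 \right)}}{-133} = \frac{32}{-152} + \frac{9 - 1}{-133} = 32 \left(- \frac{1}{152}\right) + 8 \left(- \frac{1}{133}\right) = - \frac{4}{19} - \frac{8}{133} = - \frac{36}{133}$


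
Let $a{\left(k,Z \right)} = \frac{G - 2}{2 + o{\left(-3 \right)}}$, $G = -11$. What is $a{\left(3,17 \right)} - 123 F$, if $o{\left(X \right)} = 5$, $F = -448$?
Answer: $\frac{385715}{7} \approx 55102.0$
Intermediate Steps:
$a{\left(k,Z \right)} = - \frac{13}{7}$ ($a{\left(k,Z \right)} = \frac{-11 - 2}{2 + 5} = - \frac{13}{7}$)
$a{\left(3,17 \right)} - 123 F = - \frac{13}{7} - -55104 = - \frac{13}{7} + 55104 = \frac{385715}{7}$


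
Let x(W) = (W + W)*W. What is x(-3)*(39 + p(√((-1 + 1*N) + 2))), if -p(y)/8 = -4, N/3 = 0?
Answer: 1278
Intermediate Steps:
N = 0 (N = 3*0 = 0)
p(y) = 32 (p(y) = -8*(-4) = 32)
x(W) = 2*W² (x(W) = (2*W)*W = 2*W²)
x(-3)*(39 + p(√((-1 + 1*N) + 2))) = (2*(-3)²)*(39 + 32) = (2*9)*71 = 18*71 = 1278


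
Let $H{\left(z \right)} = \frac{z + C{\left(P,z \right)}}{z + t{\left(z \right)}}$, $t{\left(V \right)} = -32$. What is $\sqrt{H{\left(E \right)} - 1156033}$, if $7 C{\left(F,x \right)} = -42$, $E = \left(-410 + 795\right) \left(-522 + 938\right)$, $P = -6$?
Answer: $\frac{i \sqrt{12865359898865}}{3336} \approx 1075.2 i$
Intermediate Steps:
$E = 160160$ ($E = 385 \cdot 416 = 160160$)
$C{\left(F,x \right)} = -6$ ($C{\left(F,x \right)} = \frac{1}{7} \left(-42\right) = -6$)
$H{\left(z \right)} = \frac{-6 + z}{-32 + z}$ ($H{\left(z \right)} = \frac{z - 6}{z - 32} = \frac{-6 + z}{-32 + z}$)
$\sqrt{H{\left(E \right)} - 1156033} = \sqrt{\frac{-6 + 160160}{-32 + 160160} - 1156033} = \sqrt{\frac{1}{160128} \cdot 160154 - 1156033} = \sqrt{\frac{80077}{80064} - 1156033} = \sqrt{- \frac{92556546035}{80064}} = \frac{i \sqrt{12865359898865}}{3336}$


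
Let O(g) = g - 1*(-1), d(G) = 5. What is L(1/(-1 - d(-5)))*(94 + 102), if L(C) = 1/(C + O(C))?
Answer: 294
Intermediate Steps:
O(g) = 1 + g (O(g) = g + 1 = 1 + g)
L(C) = 1/(1 + 2*C) (L(C) = 1/(C + (1 + C)) = 1/(1 + 2*C))
L(1/(-1 - d(-5)))*(94 + 102) = (94 + 102)/(1 + 2/(-1 - 1*5)) = 196/(1 + 2/(-1 - 5)) = 196/(1 + 2/(-6)) = 196/(1 + 2*(-⅙)) = 196/(1 - ⅓) = 196/(⅔) = (3/2)*196 = 294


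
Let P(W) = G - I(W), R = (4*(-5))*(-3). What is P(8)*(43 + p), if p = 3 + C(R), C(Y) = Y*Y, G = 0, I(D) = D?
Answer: -29168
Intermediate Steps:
R = 60 (R = -20*(-3) = 60)
P(W) = -W (P(W) = 0 - W = -W)
C(Y) = Y²
p = 3603 (p = 3 + 60² = 3 + 3600 = 3603)
P(8)*(43 + p) = (-1*8)*(43 + 3603) = -8*3646 = -29168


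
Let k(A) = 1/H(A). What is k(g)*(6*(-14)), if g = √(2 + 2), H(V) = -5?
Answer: 84/5 ≈ 16.800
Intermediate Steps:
g = 2 (g = √4 = 2)
k(A) = -⅕ (k(A) = 1/(-5) = -⅕)
k(g)*(6*(-14)) = -6*(-14)/5 = -⅕*(-84) = 84/5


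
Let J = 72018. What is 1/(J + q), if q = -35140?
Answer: 1/36878 ≈ 2.7116e-5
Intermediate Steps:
1/(J + q) = 1/(72018 - 35140) = 1/36878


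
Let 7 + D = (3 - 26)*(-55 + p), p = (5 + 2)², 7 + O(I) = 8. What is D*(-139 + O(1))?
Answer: -18078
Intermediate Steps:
O(I) = 1 (O(I) = -7 + 8 = 1)
p = 49 (p = 7² = 49)
D = 131 (D = -7 + (3 - 26)*(-55 + 49) = -7 - 23*(-6) = -7 + 138 = 131)
D*(-139 + O(1)) = 131*(-139 + 1) = 131*(-138) = -18078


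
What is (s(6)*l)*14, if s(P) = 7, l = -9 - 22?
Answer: -3038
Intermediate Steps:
l = -31
(s(6)*l)*14 = (7*(-31))*14 = -217*14 = -3038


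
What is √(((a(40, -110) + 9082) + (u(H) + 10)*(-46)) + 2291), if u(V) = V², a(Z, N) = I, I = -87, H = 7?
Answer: 2*√2143 ≈ 92.585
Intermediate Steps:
a(Z, N) = -87
√(((a(40, -110) + 9082) + (u(H) + 10)*(-46)) + 2291) = √(((-87 + 9082) + (7² + 10)*(-46)) + 2291) = √((8995 + (49 + 10)*(-46)) + 2291) = √((8995 + 59*(-46)) + 2291) = √((8995 - 2714) + 2291) = √(6281 + 2291) = √8572 = 2*√2143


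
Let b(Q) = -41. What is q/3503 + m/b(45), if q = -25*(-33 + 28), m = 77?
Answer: -264606/143623 ≈ -1.8424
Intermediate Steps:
q = 125 (q = -25*(-5) = 125)
q/3503 + m/b(45) = 125/3503 + 77/(-41) = 125*(1/3503) + 77*(-1/41) = 125/3503 - 77/41 = -264606/143623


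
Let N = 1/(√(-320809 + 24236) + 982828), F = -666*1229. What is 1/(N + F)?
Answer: -790644559362959870/647153640861609276555589 + I*√296573/647153640861609276555589 ≈ -1.2217e-6 + 8.4151e-22*I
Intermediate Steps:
F = -818514
N = 1/(982828 + I*√296573) (N = 1/(√(-296573) + 982828) = 1/(I*√296573 + 982828) = 1/(982828 + I*√296573) ≈ 1.0175e-6 - 5.64e-10*I)
1/(N + F) = 1/((982828/965951174157 - I*√296573/965951174157) - 818514) = 1/(-790644559362959870/965951174157 - I*√296573/965951174157)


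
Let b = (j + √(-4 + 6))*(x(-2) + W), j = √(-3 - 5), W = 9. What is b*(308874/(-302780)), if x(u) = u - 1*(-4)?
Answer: 1698807*√2*(-1 - 2*I)/151390 ≈ -15.869 - 31.739*I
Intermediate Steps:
x(u) = 4 + u (x(u) = u + 4 = 4 + u)
j = 2*I*√2 (j = √(-8) = 2*I*√2 ≈ 2.8284*I)
b = 11*√2 + 22*I*√2 (b = (2*I*√2 + √(-4 + 6))*((4 - 2) + 9) = (2*I*√2 + √2)*(2 + 9) = (√2 + 2*I*√2)*11 = 11*√2 + 22*I*√2 ≈ 15.556 + 31.113*I)
b*(308874/(-302780)) = (√2*(11 + 22*I))*(308874/(-302780)) = (√2*(11 + 22*I))*(308874*(-1/302780)) = (√2*(11 + 22*I))*(-154437/151390) = -154437*√2*(11 + 22*I)/151390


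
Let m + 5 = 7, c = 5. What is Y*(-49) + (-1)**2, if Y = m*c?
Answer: -489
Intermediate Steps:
m = 2 (m = -5 + 7 = 2)
Y = 10 (Y = 2*5 = 10)
Y*(-49) + (-1)**2 = 10*(-49) + (-1)**2 = -490 + 1 = -489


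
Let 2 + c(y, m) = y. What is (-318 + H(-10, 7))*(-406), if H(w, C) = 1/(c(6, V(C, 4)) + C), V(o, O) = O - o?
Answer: 1419782/11 ≈ 1.2907e+5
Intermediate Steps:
c(y, m) = -2 + y
H(w, C) = 1/(4 + C) (H(w, C) = 1/((-2 + 6) + C) = 1/(4 + C))
(-318 + H(-10, 7))*(-406) = (-318 + 1/(4 + 7))*(-406) = (-318 + 1/11)*(-406) = -3497/11*(-406) = 1419782/11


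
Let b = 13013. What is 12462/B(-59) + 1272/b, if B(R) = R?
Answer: -162092958/767767 ≈ -211.12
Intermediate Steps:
12462/B(-59) + 1272/b = 12462/(-59) + 1272/13013 = 12462*(-1/59) + 1272*(1/13013) = -12462/59 + 1272/13013 = -162092958/767767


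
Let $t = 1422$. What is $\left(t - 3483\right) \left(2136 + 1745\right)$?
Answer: $-7998741$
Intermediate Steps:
$\left(t - 3483\right) \left(2136 + 1745\right) = \left(1422 - 3483\right) \left(2136 + 1745\right) = \left(-2061\right) 3881 = -7998741$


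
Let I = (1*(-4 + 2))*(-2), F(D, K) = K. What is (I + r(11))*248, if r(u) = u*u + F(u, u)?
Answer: 33728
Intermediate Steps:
I = 4 (I = (1*(-2))*(-2) = -2*(-2) = 4)
r(u) = u + u² (r(u) = u*u + u = u² + u = u + u²)
(I + r(11))*248 = (4 + 11*(1 + 11))*248 = (4 + 11*12)*248 = (4 + 132)*248 = 136*248 = 33728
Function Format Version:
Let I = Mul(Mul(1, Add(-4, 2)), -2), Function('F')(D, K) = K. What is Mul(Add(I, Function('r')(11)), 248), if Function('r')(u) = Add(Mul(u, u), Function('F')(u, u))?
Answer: 33728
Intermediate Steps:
I = 4 (I = Mul(Mul(1, -2), -2) = Mul(-2, -2) = 4)
Function('r')(u) = Add(u, Pow(u, 2)) (Function('r')(u) = Add(Mul(u, u), u) = Add(Pow(u, 2), u) = Add(u, Pow(u, 2)))
Mul(Add(I, Function('r')(11)), 248) = Mul(Add(4, Mul(11, Add(1, 11))), 248) = Mul(Add(4, Mul(11, 12)), 248) = Mul(Add(4, 132), 248) = Mul(136, 248) = 33728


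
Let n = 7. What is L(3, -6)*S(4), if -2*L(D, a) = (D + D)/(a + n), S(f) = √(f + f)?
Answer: -6*√2 ≈ -8.4853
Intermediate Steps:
S(f) = √2*√f (S(f) = √(2*f) = √2*√f)
L(D, a) = -D/(7 + a) (L(D, a) = -(D + D)/(2*(a + 7)) = -2*D/(2*(7 + a)) = -D/(7 + a))
L(3, -6)*S(4) = (-1*3/(7 - 6))*(√2*√4) = (-1*3/1)*(√2*2) = (-1*3*1)*(2*√2) = -6*√2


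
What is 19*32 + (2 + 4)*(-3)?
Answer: 590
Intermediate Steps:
19*32 + (2 + 4)*(-3) = 608 + 6*(-3) = 608 - 18 = 590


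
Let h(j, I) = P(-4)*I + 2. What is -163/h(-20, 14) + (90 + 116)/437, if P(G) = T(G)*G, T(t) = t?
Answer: -24675/98762 ≈ -0.24984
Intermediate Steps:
P(G) = G² (P(G) = G*G = G²)
h(j, I) = 2 + 16*I (h(j, I) = (-4)²*I + 2 = 16*I + 2 = 2 + 16*I)
-163/h(-20, 14) + (90 + 116)/437 = -163/(2 + 16*14) + (90 + 116)/437 = -163/(2 + 224) + 206*(1/437) = -163/226 + 206/437 = -24675/98762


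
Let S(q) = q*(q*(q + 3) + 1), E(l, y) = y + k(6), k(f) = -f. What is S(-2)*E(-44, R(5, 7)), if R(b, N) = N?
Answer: 2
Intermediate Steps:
E(l, y) = -6 + y (E(l, y) = y - 1*6 = y - 6 = -6 + y)
S(q) = q*(1 + q*(3 + q)) (S(q) = q*(q*(3 + q) + 1) = q*(1 + q*(3 + q)))
S(-2)*E(-44, R(5, 7)) = (-2*(1 + (-2)² + 3*(-2)))*(-6 + 7) = -2*(1 + 4 - 6)*1 = -2*(-1)*1 = 2*1 = 2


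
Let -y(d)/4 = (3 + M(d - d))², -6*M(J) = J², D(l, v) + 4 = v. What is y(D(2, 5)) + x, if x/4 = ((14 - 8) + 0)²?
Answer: 108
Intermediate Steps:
D(l, v) = -4 + v
M(J) = -J²/6
y(d) = -36 (y(d) = -4*(3 - (d - d)²/6)² = -4*(3 - ⅙*0²)² = -4*(3 - ⅙*0)² = -4*(3 + 0)² = -4*3² = -4*9 = -36)
x = 144 (x = 4*((14 - 8) + 0)² = 4*(6 + 0)² = 4*6² = 4*36 = 144)
y(D(2, 5)) + x = -36 + 144 = 108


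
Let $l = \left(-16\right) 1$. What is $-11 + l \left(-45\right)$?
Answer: $709$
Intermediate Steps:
$l = -16$
$-11 + l \left(-45\right) = -11 - -720 = -11 + 720 = 709$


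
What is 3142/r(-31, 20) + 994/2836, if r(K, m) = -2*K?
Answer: 2243085/43958 ≈ 51.028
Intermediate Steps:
3142/r(-31, 20) + 994/2836 = 3142/((-2*(-31))) + 994/2836 = 3142/62 + 994*(1/2836) = 3142*(1/62) + 497/1418 = 1571/31 + 497/1418 = 2243085/43958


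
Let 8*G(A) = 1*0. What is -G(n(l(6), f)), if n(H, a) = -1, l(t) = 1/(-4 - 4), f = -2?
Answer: 0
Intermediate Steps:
l(t) = -1/8 (l(t) = 1/(-8) = -1/8)
G(A) = 0 (G(A) = (1*0)/8 = (1/8)*0 = 0)
-G(n(l(6), f)) = -1*0 = 0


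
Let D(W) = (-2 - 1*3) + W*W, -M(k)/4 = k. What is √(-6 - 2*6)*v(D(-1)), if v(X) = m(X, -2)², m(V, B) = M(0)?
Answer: 0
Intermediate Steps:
M(k) = -4*k
m(V, B) = 0 (m(V, B) = -4*0 = 0)
D(W) = -5 + W² (D(W) = (-2 - 3) + W² = -5 + W²)
v(X) = 0 (v(X) = 0² = 0)
√(-6 - 2*6)*v(D(-1)) = √(-6 - 2*6)*0 = √(-6 - 12)*0 = √(-18)*0 = (3*I*√2)*0 = 0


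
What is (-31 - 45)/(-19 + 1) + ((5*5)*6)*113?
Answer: 152588/9 ≈ 16954.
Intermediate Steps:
(-31 - 45)/(-19 + 1) + ((5*5)*6)*113 = -76/(-18) + (25*6)*113 = -76*(-1/18) + 150*113 = 38/9 + 16950 = 152588/9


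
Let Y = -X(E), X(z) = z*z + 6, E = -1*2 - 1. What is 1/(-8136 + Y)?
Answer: -1/8151 ≈ -0.00012268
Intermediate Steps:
E = -3 (E = -2 - 1 = -3)
X(z) = 6 + z² (X(z) = z² + 6 = 6 + z²)
Y = -15 (Y = -(6 + (-3)²) = -(6 + 9) = -1*15 = -15)
1/(-8136 + Y) = 1/(-8136 - 15) = 1/(-8151) = -1/8151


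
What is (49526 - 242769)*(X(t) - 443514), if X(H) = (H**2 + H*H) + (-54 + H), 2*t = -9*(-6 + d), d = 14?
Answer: 85222481916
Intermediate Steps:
t = -36 (t = (-9*(-6 + 14))/2 = (-9*8)/2 = (1/2)*(-72) = -36)
X(H) = -54 + H + 2*H**2 (X(H) = (H**2 + H**2) + (-54 + H) = 2*H**2 + (-54 + H) = -54 + H + 2*H**2)
(49526 - 242769)*(X(t) - 443514) = (49526 - 242769)*((-54 - 36 + 2*(-36)**2) - 443514) = -193243*((-54 - 36 + 2*1296) - 443514) = -193243*((-54 - 36 + 2592) - 443514) = -193243*(2502 - 443514) = -193243*(-441012) = 85222481916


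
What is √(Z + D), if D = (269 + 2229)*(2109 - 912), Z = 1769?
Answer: 25*√4787 ≈ 1729.7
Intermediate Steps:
D = 2990106 (D = 2498*1197 = 2990106)
√(Z + D) = √(1769 + 2990106) = √2991875 = 25*√4787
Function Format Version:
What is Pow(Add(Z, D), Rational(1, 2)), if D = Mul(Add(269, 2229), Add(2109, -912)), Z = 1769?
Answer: Mul(25, Pow(4787, Rational(1, 2))) ≈ 1729.7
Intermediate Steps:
D = 2990106 (D = Mul(2498, 1197) = 2990106)
Pow(Add(Z, D), Rational(1, 2)) = Pow(Add(1769, 2990106), Rational(1, 2)) = Pow(2991875, Rational(1, 2)) = Mul(25, Pow(4787, Rational(1, 2)))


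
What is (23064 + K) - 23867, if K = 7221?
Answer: 6418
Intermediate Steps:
(23064 + K) - 23867 = (23064 + 7221) - 23867 = 30285 - 23867 = 6418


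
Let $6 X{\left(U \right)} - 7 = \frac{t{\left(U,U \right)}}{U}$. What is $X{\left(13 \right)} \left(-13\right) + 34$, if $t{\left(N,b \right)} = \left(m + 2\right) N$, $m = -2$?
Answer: $\frac{113}{6} \approx 18.833$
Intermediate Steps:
$t{\left(N,b \right)} = 0$ ($t{\left(N,b \right)} = \left(-2 + 2\right) N = 0 N = 0$)
$X{\left(U \right)} = \frac{7}{6}$ ($X{\left(U \right)} = \frac{7}{6} + \frac{0 \frac{1}{U}}{6} = \frac{7}{6} + \frac{1}{6} \cdot 0 = \frac{7}{6} + 0 = \frac{7}{6}$)
$X{\left(13 \right)} \left(-13\right) + 34 = \frac{7}{6} \left(-13\right) + 34 = - \frac{91}{6} + 34 = \frac{113}{6}$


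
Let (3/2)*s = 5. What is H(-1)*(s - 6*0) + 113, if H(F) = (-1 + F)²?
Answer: 379/3 ≈ 126.33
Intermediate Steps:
s = 10/3 (s = (⅔)*5 = 10/3 ≈ 3.3333)
H(-1)*(s - 6*0) + 113 = (-1 - 1)²*(10/3 - 6*0) + 113 = (-2)²*(10/3 + 0) + 113 = 4*(10/3) + 113 = 40/3 + 113 = 379/3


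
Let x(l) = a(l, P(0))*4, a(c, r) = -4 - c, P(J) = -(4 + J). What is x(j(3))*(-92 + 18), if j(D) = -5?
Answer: -296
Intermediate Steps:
P(J) = -4 - J
x(l) = -16 - 4*l (x(l) = (-4 - l)*4 = -16 - 4*l)
x(j(3))*(-92 + 18) = (-16 - 4*(-5))*(-92 + 18) = (-16 + 20)*(-74) = 4*(-74) = -296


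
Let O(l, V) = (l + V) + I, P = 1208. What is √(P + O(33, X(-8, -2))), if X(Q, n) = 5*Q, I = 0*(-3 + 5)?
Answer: √1201 ≈ 34.655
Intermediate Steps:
I = 0 (I = 0*2 = 0)
O(l, V) = V + l (O(l, V) = (l + V) + 0 = (V + l) + 0 = V + l)
√(P + O(33, X(-8, -2))) = √(1208 + (5*(-8) + 33)) = √(1208 + (-40 + 33)) = √(1208 - 7) = √1201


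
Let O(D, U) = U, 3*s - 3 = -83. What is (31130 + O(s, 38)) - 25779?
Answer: 5389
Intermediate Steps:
s = -80/3 (s = 1 + (⅓)*(-83) = 1 - 83/3 = -80/3 ≈ -26.667)
(31130 + O(s, 38)) - 25779 = (31130 + 38) - 25779 = 31168 - 25779 = 5389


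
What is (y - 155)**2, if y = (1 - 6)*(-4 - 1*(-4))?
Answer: 24025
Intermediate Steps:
y = 0 (y = -5*(-4 + 4) = -5*0 = 0)
(y - 155)**2 = (0 - 155)**2 = (-155)**2 = 24025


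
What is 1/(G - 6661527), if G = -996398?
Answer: -1/7657925 ≈ -1.3058e-7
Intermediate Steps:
1/(G - 6661527) = 1/(-996398 - 6661527) = 1/(-7657925) = -1/7657925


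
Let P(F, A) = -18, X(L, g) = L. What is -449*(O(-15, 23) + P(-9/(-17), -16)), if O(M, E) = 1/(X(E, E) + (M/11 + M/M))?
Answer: 2007479/249 ≈ 8062.2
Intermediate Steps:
O(M, E) = 1/(1 + E + M/11) (O(M, E) = 1/(E + (M/11 + M/M)) = 1/(E + (M*(1/11) + 1)) = 1/(E + (M/11 + 1)) = 1/(E + (1 + M/11)) = 1/(1 + E + M/11))
-449*(O(-15, 23) + P(-9/(-17), -16)) = -449*(11/(11 - 15 + 11*23) - 18) = -449*(11/(11 - 15 + 253) - 18) = -449*(11/249 - 18) = -449*(-4471/249) = 2007479/249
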